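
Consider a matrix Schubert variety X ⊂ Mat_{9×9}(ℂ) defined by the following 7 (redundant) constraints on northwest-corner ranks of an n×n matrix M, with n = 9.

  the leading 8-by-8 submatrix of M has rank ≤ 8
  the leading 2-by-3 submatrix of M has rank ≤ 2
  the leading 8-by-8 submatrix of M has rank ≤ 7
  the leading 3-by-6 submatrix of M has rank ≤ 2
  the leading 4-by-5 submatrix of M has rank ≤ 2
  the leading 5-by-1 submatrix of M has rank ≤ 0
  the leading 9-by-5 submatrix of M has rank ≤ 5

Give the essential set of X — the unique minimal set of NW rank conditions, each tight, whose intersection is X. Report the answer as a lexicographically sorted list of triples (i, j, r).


Propagating the 7 rank bounds to every northwest block:

  i=1: 0 | 1 | 1 | 1 | 1 | 1 | 1 | 1 | 1
  i=2: 0 | 1 | 2 | 2 | 2 | 2 | 2 | 2 | 2
  i=3: 0 | 1 | 2 | 2 | 2 | 2 | 3 | 3 | 3
  i=4: 0 | 1 | 2 | 2 | 2 | 3 | 4 | 4 | 4
  i=5: 0 | 1 | 2 | 3 | 3 | 4 | 5 | 5 | 5
  i=6: 1 | 2 | 3 | 4 | 4 | 5 | 6 | 6 | 6
  i=7: 1 | 2 | 3 | 4 | 5 | 6 | 7 | 7 | 7
  i=8: 1 | 2 | 3 | 4 | 5 | 6 | 7 | 7 | 8
  i=9: 1 | 2 | 3 | 4 | 5 | 6 | 7 | 8 | 9

so w = (2, 3, 7, 6, 4, 1, 5, 9, 8).

|D(w)|=11, |Ess(w)|=4:

[(3, 6, 2), (4, 5, 2), (5, 1, 0), (8, 8, 7)]


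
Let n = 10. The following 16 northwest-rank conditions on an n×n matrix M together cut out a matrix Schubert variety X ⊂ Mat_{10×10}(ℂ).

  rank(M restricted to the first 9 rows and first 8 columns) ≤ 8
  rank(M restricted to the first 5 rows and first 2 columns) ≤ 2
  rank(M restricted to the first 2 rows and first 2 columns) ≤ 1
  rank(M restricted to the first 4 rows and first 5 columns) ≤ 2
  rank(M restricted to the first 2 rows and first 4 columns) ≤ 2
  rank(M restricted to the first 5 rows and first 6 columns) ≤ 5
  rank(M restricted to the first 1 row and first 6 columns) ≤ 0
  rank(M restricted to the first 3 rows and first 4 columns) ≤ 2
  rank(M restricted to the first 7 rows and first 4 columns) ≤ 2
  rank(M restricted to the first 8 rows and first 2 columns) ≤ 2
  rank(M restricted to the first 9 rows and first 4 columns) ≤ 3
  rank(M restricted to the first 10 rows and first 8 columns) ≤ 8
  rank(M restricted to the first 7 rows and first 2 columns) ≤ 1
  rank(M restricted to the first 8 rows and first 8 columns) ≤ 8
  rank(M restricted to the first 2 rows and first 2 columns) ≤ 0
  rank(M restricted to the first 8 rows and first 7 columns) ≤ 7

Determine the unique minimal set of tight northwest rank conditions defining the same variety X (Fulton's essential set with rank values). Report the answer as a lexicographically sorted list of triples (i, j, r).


Recovering R(i,j) via the rank-extension bound from the 16 conditions:

  i=1: 0  0  0  0  0  0  1  1  1  1
  i=2: 0  0  1  1  1  1  2  2  2  2
  i=3: 1  1  2  2  2  2  3  3  3  3
  i=4: 1  1  2  2  2  3  4  4  4  4
  i=5: 1  1  2  2  3  4  5  5  5  5
  i=6: 1  1  2  2  3  4  5  6  6  6
  i=7: 1  1  2  2  3  4  5  6  7  7
  i=8: 1  2  3  3  4  5  6  7  8  8
  i=9: 1  2  3  3  4  5  6  7  8  9
  i=10: 1  2  3  4  5  6  7  8  9  10

the unique w with this rank table is (7, 3, 1, 6, 5, 8, 9, 2, 10, 4).

Fulton essential set (6 of the 18 Rothe cells):

[(1, 6, 0), (2, 2, 0), (4, 5, 2), (7, 2, 1), (7, 4, 2), (9, 4, 3)]


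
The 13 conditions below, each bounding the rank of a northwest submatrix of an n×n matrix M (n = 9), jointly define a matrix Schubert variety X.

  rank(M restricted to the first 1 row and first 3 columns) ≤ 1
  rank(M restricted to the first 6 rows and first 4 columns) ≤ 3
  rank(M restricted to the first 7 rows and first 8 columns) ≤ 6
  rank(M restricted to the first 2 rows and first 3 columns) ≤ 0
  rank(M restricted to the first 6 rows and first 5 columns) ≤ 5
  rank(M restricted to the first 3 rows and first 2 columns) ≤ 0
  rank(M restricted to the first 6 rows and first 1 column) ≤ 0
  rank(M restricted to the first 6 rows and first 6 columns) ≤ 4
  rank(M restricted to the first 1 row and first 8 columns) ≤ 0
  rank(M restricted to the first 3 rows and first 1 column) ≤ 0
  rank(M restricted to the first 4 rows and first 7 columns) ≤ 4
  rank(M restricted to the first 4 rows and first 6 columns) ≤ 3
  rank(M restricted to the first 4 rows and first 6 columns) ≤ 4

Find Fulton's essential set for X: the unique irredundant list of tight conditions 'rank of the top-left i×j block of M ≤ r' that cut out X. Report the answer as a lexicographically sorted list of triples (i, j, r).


Propagating the 13 rank bounds to every northwest block:

  i=1: 0 | 0 | 0 | 0 | 0 | 0 | 0 | 0 | 1
  i=2: 0 | 0 | 0 | 1 | 1 | 1 | 1 | 1 | 2
  i=3: 0 | 0 | 1 | 2 | 2 | 2 | 2 | 2 | 3
  i=4: 0 | 1 | 2 | 3 | 3 | 3 | 3 | 3 | 4
  i=5: 0 | 1 | 2 | 3 | 4 | 4 | 4 | 4 | 5
  i=6: 0 | 1 | 2 | 3 | 4 | 4 | 5 | 5 | 6
  i=7: 1 | 2 | 3 | 4 | 5 | 5 | 6 | 6 | 7
  i=8: 1 | 2 | 3 | 4 | 5 | 6 | 7 | 7 | 8
  i=9: 1 | 2 | 3 | 4 | 5 | 6 | 7 | 8 | 9

second differences of R give the permutation w = (9, 4, 3, 2, 5, 7, 1, 6, 8).

ℓ(w)=17; the 5 essential cells (i,j,r):

[(1, 8, 0), (2, 3, 0), (3, 2, 0), (6, 1, 0), (6, 6, 4)]


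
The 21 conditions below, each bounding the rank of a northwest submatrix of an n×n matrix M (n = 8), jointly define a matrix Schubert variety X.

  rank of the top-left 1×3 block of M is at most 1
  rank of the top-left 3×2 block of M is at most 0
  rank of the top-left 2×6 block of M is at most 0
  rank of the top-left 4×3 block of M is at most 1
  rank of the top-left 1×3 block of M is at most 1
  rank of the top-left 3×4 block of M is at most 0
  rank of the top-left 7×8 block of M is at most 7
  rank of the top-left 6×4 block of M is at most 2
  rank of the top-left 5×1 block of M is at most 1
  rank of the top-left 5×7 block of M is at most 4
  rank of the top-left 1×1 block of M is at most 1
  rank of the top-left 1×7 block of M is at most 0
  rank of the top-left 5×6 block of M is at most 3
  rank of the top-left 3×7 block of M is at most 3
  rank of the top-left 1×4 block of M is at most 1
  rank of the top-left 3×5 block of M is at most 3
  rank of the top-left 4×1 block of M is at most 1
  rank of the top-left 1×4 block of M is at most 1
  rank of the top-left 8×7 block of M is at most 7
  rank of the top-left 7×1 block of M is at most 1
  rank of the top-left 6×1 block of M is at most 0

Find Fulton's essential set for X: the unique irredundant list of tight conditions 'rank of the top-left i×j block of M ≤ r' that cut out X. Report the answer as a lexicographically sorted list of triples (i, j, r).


The tightest implied rank at each (i,j), from the 21 conditions:

  R[1]: 0 | 0 | 0 | 0 | 0 | 0 | 0 | 1
  R[2]: 0 | 0 | 0 | 0 | 0 | 0 | 1 | 2
  R[3]: 0 | 0 | 0 | 0 | 1 | 1 | 2 | 3
  R[4]: 0 | 1 | 1 | 1 | 2 | 2 | 3 | 4
  R[5]: 0 | 1 | 2 | 2 | 3 | 3 | 4 | 5
  R[6]: 0 | 1 | 2 | 2 | 3 | 4 | 5 | 6
  R[7]: 1 | 2 | 3 | 3 | 4 | 5 | 6 | 7
  R[8]: 1 | 2 | 3 | 4 | 5 | 6 | 7 | 8

hence w(1..8) = (8, 7, 5, 2, 3, 6, 1, 4).

D(w) has 21 cells with 5 SE-corners; essential set:

[(1, 7, 0), (2, 6, 0), (3, 4, 0), (6, 1, 0), (6, 4, 2)]


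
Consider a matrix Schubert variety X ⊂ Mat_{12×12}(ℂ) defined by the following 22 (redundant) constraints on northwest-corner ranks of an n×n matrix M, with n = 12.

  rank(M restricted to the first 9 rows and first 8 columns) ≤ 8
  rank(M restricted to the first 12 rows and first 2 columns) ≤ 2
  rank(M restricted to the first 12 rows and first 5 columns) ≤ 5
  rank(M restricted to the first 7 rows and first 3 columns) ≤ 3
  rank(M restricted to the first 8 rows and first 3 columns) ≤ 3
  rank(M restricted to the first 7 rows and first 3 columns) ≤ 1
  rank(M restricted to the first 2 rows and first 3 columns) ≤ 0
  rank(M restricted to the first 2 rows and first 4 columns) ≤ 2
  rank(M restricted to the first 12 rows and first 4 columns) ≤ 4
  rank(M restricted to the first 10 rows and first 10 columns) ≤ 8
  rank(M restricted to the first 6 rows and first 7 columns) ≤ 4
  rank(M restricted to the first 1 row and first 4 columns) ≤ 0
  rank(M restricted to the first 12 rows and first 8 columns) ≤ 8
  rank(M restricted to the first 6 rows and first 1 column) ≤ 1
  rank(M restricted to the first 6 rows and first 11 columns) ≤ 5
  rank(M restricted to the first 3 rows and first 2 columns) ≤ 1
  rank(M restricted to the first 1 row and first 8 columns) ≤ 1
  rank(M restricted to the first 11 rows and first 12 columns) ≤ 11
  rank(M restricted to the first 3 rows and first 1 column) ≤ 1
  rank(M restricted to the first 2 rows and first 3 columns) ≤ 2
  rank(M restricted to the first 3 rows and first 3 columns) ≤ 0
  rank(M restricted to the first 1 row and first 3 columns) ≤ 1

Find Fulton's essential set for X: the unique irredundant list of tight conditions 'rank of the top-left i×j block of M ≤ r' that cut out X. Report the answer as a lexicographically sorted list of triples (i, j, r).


Rank table r_w(12×12) implied by the 22 constraints:

  0 0 0 0 1 1 1 1 1 1 1 1
  0 0 0 1 2 2 2 2 2 2 2 2
  0 0 0 1 2 3 3 3 3 3 3 3
  1 1 1 2 3 4 4 4 4 4 4 4
  1 1 1 2 3 4 4 5 5 5 5 5
  1 1 1 2 3 4 4 5 5 5 5 6
  1 1 1 2 3 4 5 6 6 6 6 7
  1 2 2 3 4 5 6 7 7 7 7 8
  1 2 3 4 5 6 7 8 8 8 8 9
  1 2 3 4 5 6 7 8 8 8 9 10
  1 2 3 4 5 6 7 8 9 9 10 11
  1 2 3 4 5 6 7 8 9 10 11 12

second differences of R give the permutation w = (5, 4, 6, 1, 8, 12, 7, 2, 3, 11, 9, 10).

6 SE-corners of the 23-cell Rothe diagram give Ess(w):

[(1, 4, 0), (3, 3, 0), (6, 7, 4), (6, 11, 5), (7, 3, 1), (10, 10, 8)]


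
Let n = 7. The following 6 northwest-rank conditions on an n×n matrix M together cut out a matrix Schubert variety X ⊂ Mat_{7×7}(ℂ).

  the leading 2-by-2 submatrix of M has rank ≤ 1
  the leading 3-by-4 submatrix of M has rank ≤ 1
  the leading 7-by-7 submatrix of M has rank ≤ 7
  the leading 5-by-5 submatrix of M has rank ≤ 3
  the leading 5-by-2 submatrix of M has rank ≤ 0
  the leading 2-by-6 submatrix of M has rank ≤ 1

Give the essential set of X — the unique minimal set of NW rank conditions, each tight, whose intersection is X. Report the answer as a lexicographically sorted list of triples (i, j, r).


Rank table r_w(7×7) implied by the 6 constraints:

  0 | 0 | 1 | 1 | 1 | 1 | 1
  0 | 0 | 1 | 1 | 1 | 1 | 2
  0 | 0 | 1 | 1 | 2 | 2 | 3
  0 | 0 | 1 | 2 | 3 | 3 | 4
  0 | 0 | 1 | 2 | 3 | 4 | 5
  1 | 1 | 2 | 3 | 4 | 5 | 6
  1 | 2 | 3 | 4 | 5 | 6 | 7

hence w(1..7) = (3, 7, 5, 4, 6, 1, 2).

3 SE-corners of the 14-cell Rothe diagram give Ess(w):

[(2, 6, 1), (3, 4, 1), (5, 2, 0)]


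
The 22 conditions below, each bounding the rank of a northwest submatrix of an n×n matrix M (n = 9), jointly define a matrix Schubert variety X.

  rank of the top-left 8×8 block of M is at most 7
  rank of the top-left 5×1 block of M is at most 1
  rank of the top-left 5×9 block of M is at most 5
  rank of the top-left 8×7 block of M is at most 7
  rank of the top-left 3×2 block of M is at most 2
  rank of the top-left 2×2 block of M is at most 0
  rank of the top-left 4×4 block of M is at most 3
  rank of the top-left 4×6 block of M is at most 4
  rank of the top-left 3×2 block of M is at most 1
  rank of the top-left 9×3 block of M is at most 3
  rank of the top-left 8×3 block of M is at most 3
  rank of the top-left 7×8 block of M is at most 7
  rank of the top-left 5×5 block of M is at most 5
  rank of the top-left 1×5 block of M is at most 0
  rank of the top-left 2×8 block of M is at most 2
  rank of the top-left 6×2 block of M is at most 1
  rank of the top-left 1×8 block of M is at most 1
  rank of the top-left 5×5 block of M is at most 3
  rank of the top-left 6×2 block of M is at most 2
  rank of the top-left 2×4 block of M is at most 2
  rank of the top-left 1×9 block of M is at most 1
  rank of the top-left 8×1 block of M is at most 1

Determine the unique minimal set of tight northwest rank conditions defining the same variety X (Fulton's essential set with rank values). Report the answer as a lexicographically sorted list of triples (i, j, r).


Computing R[i][j] = min implied NW-rank bound (n=9, 22 conditions):

  i=1: 0, 0, 0, 0, 0, 1, 1, 1, 1
  i=2: 0, 0, 1, 1, 1, 2, 2, 2, 2
  i=3: 1, 1, 2, 2, 2, 3, 3, 3, 3
  i=4: 1, 1, 2, 3, 3, 4, 4, 4, 4
  i=5: 1, 1, 2, 3, 3, 4, 5, 5, 5
  i=6: 1, 1, 2, 3, 4, 5, 6, 6, 6
  i=7: 1, 2, 3, 4, 5, 6, 7, 7, 7
  i=8: 1, 2, 3, 4, 5, 6, 7, 7, 8
  i=9: 1, 2, 3, 4, 5, 6, 7, 8, 9

so w = (6, 3, 1, 4, 7, 5, 2, 9, 8).

D(w) has 12 cells with 5 SE-corners; essential set:

[(1, 5, 0), (2, 2, 0), (5, 5, 3), (6, 2, 1), (8, 8, 7)]


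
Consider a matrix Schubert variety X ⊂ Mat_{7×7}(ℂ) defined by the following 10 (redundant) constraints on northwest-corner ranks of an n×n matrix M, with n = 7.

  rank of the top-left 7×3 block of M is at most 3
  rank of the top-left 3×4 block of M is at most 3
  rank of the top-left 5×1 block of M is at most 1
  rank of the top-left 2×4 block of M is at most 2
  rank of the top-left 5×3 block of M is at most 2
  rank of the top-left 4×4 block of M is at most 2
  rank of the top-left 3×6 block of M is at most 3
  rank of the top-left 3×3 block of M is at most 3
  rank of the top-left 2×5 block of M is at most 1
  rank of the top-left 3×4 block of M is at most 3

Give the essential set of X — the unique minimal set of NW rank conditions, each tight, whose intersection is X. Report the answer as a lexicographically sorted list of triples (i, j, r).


Propagating the 10 rank bounds to every northwest block:

  row 1: 1 1 1 1 1 1 1
  row 2: 1 1 1 1 1 2 2
  row 3: 1 2 2 2 2 3 3
  row 4: 1 2 2 2 3 4 4
  row 5: 1 2 2 3 4 5 5
  row 6: 1 2 3 4 5 6 6
  row 7: 1 2 3 4 5 6 7

second differences of R give the permutation w = (1, 6, 2, 5, 4, 3, 7).

D(w) has 7 cells with 3 SE-corners; essential set:

[(2, 5, 1), (4, 4, 2), (5, 3, 2)]


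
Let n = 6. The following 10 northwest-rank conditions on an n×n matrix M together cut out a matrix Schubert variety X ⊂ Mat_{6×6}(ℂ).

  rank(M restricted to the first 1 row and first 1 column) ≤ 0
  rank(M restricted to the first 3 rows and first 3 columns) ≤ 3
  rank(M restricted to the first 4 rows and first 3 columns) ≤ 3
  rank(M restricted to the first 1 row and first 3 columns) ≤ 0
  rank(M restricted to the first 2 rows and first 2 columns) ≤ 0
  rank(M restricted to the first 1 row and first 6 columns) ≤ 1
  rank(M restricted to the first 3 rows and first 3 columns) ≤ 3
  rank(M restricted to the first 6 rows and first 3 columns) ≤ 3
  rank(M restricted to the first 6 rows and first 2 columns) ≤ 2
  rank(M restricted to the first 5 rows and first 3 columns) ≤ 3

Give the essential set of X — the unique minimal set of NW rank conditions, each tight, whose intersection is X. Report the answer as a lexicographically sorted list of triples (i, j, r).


Reconstructing r_w from the 10 given conditions:

  row 1: 0, 0, 0, 1, 1, 1
  row 2: 0, 0, 1, 2, 2, 2
  row 3: 1, 1, 2, 3, 3, 3
  row 4: 1, 2, 3, 4, 4, 4
  row 5: 1, 2, 3, 4, 5, 5
  row 6: 1, 2, 3, 4, 5, 6

giving w = (4, 3, 1, 2, 5, 6) via Δ²R.

2 SE-corners of the 5-cell Rothe diagram give Ess(w):

[(1, 3, 0), (2, 2, 0)]


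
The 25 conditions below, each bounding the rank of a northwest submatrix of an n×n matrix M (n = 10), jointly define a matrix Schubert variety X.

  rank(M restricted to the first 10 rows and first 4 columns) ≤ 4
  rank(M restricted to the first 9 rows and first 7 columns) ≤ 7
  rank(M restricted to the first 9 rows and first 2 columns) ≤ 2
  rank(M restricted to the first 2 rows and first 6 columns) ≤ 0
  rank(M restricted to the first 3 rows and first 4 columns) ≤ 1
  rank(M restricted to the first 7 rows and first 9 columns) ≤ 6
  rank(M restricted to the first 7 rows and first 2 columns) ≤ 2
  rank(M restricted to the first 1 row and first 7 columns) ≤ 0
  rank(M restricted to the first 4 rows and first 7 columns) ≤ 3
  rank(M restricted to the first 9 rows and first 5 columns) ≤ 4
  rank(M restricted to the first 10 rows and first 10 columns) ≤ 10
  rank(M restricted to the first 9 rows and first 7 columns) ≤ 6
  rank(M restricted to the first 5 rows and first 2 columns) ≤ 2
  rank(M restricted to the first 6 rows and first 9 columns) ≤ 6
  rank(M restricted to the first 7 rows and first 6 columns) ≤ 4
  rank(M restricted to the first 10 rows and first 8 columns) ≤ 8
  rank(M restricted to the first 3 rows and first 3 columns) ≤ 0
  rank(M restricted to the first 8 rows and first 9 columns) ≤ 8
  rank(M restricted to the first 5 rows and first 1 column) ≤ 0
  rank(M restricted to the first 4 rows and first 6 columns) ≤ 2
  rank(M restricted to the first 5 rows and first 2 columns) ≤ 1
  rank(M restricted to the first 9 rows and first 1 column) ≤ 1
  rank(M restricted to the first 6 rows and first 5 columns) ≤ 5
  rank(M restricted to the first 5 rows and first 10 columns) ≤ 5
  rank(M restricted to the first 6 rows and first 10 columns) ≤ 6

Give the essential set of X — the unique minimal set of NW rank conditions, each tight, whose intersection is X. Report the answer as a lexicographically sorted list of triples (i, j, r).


The tightest implied rank at each (i,j), from the 25 conditions:

  row 1: 0 | 0 | 0 | 0 | 0 | 0 | 0 | 1 | 1 | 1
  row 2: 0 | 0 | 0 | 0 | 0 | 0 | 1 | 2 | 2 | 2
  row 3: 0 | 0 | 0 | 1 | 1 | 1 | 2 | 3 | 3 | 3
  row 4: 0 | 1 | 1 | 2 | 2 | 2 | 3 | 4 | 4 | 4
  row 5: 0 | 1 | 2 | 3 | 3 | 3 | 4 | 5 | 5 | 5
  row 6: 1 | 2 | 3 | 4 | 4 | 4 | 5 | 6 | 6 | 6
  row 7: 1 | 2 | 3 | 4 | 4 | 4 | 5 | 6 | 6 | 7
  row 8: 1 | 2 | 3 | 4 | 4 | 5 | 6 | 7 | 7 | 8
  row 9: 1 | 2 | 3 | 4 | 4 | 5 | 6 | 7 | 8 | 9
  row 10: 1 | 2 | 3 | 4 | 5 | 6 | 7 | 8 | 9 | 10

giving w = (8, 7, 4, 2, 3, 1, 10, 6, 9, 5) via Δ²R.

ℓ(w)=23; the 7 essential cells (i,j,r):

[(1, 7, 0), (2, 6, 0), (3, 3, 0), (5, 1, 0), (7, 6, 4), (7, 9, 6), (9, 5, 4)]


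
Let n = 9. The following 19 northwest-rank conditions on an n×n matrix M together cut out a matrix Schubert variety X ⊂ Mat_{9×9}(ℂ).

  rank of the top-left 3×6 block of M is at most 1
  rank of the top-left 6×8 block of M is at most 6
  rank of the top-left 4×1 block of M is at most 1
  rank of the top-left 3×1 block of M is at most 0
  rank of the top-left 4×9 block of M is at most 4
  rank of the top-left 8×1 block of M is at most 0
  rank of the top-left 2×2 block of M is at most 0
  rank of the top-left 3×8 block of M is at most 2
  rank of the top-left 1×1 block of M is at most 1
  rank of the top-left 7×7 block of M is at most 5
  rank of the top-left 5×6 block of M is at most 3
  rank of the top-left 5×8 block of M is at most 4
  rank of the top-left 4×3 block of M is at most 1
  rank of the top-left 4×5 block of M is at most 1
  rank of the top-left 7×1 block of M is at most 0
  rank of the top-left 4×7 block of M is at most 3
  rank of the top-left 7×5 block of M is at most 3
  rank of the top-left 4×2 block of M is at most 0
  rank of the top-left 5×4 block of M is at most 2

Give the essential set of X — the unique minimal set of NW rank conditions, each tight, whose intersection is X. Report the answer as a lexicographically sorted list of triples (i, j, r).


Reconstructing r_w from the 19 given conditions:

  0 | 0 | 1 | 1 | 1 | 1 | 1 | 1 | 1
  0 | 0 | 1 | 1 | 1 | 1 | 2 | 2 | 2
  0 | 0 | 1 | 1 | 1 | 1 | 2 | 2 | 3
  0 | 0 | 1 | 1 | 1 | 2 | 3 | 3 | 4
  0 | 1 | 2 | 2 | 2 | 3 | 4 | 4 | 5
  0 | 1 | 2 | 3 | 3 | 4 | 5 | 5 | 6
  0 | 1 | 2 | 3 | 3 | 4 | 5 | 6 | 7
  0 | 1 | 2 | 3 | 4 | 5 | 6 | 7 | 8
  1 | 2 | 3 | 4 | 5 | 6 | 7 | 8 | 9

hence w(1..9) = (3, 7, 9, 6, 2, 4, 8, 5, 1).

6 SE-corners of the 22-cell Rothe diagram give Ess(w):

[(3, 6, 1), (3, 8, 2), (4, 2, 0), (4, 5, 1), (7, 5, 3), (8, 1, 0)]


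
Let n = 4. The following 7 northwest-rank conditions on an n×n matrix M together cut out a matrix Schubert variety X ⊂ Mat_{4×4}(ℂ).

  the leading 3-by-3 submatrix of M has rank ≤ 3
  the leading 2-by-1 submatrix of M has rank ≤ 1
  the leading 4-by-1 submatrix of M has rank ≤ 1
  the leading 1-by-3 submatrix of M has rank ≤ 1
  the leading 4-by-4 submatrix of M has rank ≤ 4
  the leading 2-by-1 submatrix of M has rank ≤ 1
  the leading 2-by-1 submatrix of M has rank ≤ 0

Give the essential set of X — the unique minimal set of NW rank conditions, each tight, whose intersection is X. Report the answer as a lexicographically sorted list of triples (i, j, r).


Rank table r_w(4×4) implied by the 7 constraints:

  row 1: 0 1 1 1
  row 2: 0 1 2 2
  row 3: 1 2 3 3
  row 4: 1 2 3 4

second differences of R give the permutation w = (2, 3, 1, 4).

Rothe diagram D(w) (2 cells), 1 SE-corner (essential condition):

[(2, 1, 0)]


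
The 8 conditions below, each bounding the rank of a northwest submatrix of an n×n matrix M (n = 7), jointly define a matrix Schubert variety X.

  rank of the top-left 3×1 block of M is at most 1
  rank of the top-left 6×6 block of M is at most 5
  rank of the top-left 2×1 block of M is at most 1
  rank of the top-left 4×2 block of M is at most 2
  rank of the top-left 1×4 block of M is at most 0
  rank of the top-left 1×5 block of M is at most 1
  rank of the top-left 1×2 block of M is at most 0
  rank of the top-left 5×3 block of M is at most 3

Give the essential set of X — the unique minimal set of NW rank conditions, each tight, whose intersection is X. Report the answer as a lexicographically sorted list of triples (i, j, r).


Recovering R(i,j) via the rank-extension bound from the 8 conditions:

  0 | 0 | 0 | 0 | 1 | 1 | 1
  1 | 1 | 1 | 1 | 2 | 2 | 2
  1 | 2 | 2 | 2 | 3 | 3 | 3
  1 | 2 | 3 | 3 | 4 | 4 | 4
  1 | 2 | 3 | 4 | 5 | 5 | 5
  1 | 2 | 3 | 4 | 5 | 5 | 6
  1 | 2 | 3 | 4 | 5 | 6 | 7

hence w(1..7) = (5, 1, 2, 3, 4, 7, 6).

ℓ(w)=5; the 2 essential cells (i,j,r):

[(1, 4, 0), (6, 6, 5)]


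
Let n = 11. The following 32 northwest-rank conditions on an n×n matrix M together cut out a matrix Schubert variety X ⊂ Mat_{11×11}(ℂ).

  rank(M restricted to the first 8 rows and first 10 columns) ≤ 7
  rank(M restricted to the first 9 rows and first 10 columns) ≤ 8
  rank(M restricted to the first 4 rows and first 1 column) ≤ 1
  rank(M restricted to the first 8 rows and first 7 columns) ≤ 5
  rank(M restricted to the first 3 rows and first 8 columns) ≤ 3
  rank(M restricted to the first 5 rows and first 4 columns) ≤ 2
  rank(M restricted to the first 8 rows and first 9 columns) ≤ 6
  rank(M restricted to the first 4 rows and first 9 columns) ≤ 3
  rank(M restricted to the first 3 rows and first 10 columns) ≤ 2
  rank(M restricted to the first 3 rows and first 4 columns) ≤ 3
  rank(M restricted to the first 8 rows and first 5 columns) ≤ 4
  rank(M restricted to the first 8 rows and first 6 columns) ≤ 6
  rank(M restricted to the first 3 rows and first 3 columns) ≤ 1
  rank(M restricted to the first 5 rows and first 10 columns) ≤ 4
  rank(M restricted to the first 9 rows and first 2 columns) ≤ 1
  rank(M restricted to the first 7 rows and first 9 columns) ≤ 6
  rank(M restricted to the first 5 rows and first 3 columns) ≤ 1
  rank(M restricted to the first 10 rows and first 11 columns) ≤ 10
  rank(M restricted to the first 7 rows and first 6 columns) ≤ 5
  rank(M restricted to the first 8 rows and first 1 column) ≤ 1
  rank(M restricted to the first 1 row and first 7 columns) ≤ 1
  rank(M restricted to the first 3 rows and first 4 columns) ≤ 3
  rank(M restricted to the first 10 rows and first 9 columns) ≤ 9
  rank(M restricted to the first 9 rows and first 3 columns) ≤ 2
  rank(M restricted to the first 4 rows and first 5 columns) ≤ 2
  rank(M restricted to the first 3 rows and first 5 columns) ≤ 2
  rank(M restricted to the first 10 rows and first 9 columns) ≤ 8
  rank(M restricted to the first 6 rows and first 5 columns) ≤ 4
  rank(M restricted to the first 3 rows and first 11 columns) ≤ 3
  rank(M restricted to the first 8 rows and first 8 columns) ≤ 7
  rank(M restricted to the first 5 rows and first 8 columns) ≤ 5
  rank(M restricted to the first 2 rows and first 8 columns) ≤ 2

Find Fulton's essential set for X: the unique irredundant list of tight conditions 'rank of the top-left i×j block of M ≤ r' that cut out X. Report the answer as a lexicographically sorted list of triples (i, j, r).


Rank table r_w(11×11) implied by the 32 constraints:

  row 1: 1, 1, 1, 1, 1, 1, 1, 1, 1, 1, 1
  row 2: 1, 1, 1, 2, 2, 2, 2, 2, 2, 2, 2
  row 3: 1, 1, 1, 2, 2, 2, 2, 2, 2, 2, 3
  row 4: 1, 1, 1, 2, 2, 3, 3, 3, 3, 3, 4
  row 5: 1, 1, 1, 2, 3, 4, 4, 4, 4, 4, 5
  row 6: 1, 1, 2, 3, 4, 5, 5, 5, 5, 5, 6
  row 7: 1, 1, 2, 3, 4, 5, 5, 6, 6, 6, 7
  row 8: 1, 1, 2, 3, 4, 5, 5, 6, 6, 7, 8
  row 9: 1, 1, 2, 3, 4, 5, 6, 7, 7, 8, 9
  row 10: 1, 2, 3, 4, 5, 6, 7, 8, 8, 9, 10
  row 11: 1, 2, 3, 4, 5, 6, 7, 8, 9, 10, 11

second differences of R give the permutation w = (1, 4, 11, 6, 5, 3, 8, 10, 7, 2, 9).

Fulton essential set (6 of the 22 Rothe cells):

[(3, 10, 2), (4, 5, 2), (5, 3, 1), (8, 7, 5), (8, 9, 6), (9, 2, 1)]


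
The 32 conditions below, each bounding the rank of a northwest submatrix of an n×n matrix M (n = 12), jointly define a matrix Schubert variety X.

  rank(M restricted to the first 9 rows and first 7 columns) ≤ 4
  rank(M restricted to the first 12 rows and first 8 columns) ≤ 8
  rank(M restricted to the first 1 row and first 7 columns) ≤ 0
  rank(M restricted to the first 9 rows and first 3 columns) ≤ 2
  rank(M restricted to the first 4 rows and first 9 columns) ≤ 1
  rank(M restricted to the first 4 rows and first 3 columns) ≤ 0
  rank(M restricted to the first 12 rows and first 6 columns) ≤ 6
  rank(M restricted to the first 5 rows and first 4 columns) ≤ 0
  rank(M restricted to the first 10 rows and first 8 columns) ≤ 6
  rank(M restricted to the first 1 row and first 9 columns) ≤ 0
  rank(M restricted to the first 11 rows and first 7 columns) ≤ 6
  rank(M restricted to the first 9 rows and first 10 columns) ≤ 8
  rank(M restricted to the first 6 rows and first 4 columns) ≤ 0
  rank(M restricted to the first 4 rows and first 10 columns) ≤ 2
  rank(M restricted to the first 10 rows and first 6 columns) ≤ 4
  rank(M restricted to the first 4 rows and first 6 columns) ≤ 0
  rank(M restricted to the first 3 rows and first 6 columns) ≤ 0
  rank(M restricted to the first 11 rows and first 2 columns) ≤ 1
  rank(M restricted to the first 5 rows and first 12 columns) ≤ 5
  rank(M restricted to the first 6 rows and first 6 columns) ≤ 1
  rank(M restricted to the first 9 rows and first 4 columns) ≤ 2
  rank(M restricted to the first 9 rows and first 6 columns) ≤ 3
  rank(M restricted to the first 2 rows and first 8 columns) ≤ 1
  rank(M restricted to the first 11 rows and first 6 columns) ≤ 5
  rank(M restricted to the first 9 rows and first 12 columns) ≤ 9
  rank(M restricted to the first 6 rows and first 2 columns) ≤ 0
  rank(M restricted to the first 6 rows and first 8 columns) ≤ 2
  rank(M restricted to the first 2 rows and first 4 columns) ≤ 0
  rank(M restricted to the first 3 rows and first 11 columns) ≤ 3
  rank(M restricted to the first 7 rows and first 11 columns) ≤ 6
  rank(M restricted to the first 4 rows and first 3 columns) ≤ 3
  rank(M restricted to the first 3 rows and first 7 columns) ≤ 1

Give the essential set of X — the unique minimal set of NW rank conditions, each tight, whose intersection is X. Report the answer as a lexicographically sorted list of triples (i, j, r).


The tightest implied rank at each (i,j), from the 32 conditions:

  row 1: 0, 0, 0, 0, 0, 0, 0, 0, 0, 1, 1, 1
  row 2: 0, 0, 0, 0, 0, 0, 1, 1, 1, 2, 2, 2
  row 3: 0, 0, 0, 0, 0, 0, 1, 1, 1, 2, 3, 3
  row 4: 0, 0, 0, 0, 0, 0, 1, 1, 1, 2, 3, 4
  row 5: 0, 0, 0, 0, 1, 1, 2, 2, 2, 3, 4, 5
  row 6: 0, 0, 0, 0, 1, 1, 2, 2, 3, 4, 5, 6
  row 7: 1, 1, 1, 1, 2, 2, 3, 3, 4, 5, 6, 7
  row 8: 1, 1, 2, 2, 3, 3, 4, 4, 5, 6, 7, 8
  row 9: 1, 1, 2, 2, 3, 3, 4, 5, 6, 7, 8, 9
  row 10: 1, 1, 2, 3, 4, 4, 5, 6, 7, 8, 9, 10
  row 11: 1, 1, 2, 3, 4, 5, 6, 7, 8, 9, 10, 11
  row 12: 1, 2, 3, 4, 5, 6, 7, 8, 9, 10, 11, 12

second differences of R give the permutation w = (10, 7, 11, 12, 5, 9, 1, 3, 8, 4, 6, 2).

D(w) has 47 cells with 9 SE-corners; essential set:

[(1, 9, 0), (4, 6, 0), (4, 9, 1), (6, 4, 0), (6, 6, 1), (6, 8, 2), (9, 4, 2), (9, 6, 3), (11, 2, 1)]


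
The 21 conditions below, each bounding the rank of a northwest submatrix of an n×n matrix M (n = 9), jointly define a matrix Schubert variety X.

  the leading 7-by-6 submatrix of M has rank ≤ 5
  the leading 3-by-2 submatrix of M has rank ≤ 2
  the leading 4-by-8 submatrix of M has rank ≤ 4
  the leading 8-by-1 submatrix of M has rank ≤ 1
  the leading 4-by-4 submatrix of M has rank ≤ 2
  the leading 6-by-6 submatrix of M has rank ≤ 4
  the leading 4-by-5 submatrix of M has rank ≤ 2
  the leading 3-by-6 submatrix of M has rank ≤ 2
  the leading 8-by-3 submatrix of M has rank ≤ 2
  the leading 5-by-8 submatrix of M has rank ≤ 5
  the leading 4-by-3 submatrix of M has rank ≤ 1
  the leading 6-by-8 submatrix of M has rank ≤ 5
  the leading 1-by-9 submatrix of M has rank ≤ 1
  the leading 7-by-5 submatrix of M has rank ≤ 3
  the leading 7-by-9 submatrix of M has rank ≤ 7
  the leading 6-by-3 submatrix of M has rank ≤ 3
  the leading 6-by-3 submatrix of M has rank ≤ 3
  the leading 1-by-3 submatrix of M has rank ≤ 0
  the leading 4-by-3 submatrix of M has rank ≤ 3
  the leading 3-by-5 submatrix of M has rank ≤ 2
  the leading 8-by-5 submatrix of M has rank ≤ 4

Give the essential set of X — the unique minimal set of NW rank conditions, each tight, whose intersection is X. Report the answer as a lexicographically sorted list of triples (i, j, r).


Reconstructing r_w from the 21 given conditions:

  0  0  0  1  1  1  1  1  1
  1  1  1  2  2  2  2  2  2
  1  1  1  2  2  2  3  3  3
  1  1  1  2  2  3  4  4  4
  1  2  2  3  3  4  5  5  5
  1  2  2  3  3  4  5  5  6
  1  2  2  3  3  4  5  6  7
  1  2  2  3  4  5  6  7  8
  1  2  3  4  5  6  7  8  9

reading off 1-entries of Δ²R: w = (4, 1, 7, 6, 2, 9, 8, 5, 3).

D(w) has 16 cells with 7 SE-corners; essential set:

[(1, 3, 0), (3, 6, 2), (4, 3, 1), (4, 5, 2), (6, 8, 5), (7, 5, 3), (8, 3, 2)]


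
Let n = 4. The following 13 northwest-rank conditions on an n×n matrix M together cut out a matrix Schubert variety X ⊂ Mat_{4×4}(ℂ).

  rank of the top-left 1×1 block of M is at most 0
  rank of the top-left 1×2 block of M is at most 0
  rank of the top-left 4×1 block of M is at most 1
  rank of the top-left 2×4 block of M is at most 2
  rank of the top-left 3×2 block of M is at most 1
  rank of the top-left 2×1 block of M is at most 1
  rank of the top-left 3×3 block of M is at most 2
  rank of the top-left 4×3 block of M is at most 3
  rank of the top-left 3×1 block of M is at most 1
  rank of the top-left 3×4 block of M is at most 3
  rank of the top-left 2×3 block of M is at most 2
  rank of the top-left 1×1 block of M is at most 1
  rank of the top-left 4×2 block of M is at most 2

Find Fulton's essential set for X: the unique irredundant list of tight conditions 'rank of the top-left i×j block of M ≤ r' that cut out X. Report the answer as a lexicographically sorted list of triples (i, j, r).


Recovering R(i,j) via the rank-extension bound from the 13 conditions:

  R[1]: 0, 0, 1, 1
  R[2]: 1, 1, 2, 2
  R[3]: 1, 1, 2, 3
  R[4]: 1, 2, 3, 4

giving w = (3, 1, 4, 2) via Δ²R.

ℓ(w)=3; the 2 essential cells (i,j,r):

[(1, 2, 0), (3, 2, 1)]


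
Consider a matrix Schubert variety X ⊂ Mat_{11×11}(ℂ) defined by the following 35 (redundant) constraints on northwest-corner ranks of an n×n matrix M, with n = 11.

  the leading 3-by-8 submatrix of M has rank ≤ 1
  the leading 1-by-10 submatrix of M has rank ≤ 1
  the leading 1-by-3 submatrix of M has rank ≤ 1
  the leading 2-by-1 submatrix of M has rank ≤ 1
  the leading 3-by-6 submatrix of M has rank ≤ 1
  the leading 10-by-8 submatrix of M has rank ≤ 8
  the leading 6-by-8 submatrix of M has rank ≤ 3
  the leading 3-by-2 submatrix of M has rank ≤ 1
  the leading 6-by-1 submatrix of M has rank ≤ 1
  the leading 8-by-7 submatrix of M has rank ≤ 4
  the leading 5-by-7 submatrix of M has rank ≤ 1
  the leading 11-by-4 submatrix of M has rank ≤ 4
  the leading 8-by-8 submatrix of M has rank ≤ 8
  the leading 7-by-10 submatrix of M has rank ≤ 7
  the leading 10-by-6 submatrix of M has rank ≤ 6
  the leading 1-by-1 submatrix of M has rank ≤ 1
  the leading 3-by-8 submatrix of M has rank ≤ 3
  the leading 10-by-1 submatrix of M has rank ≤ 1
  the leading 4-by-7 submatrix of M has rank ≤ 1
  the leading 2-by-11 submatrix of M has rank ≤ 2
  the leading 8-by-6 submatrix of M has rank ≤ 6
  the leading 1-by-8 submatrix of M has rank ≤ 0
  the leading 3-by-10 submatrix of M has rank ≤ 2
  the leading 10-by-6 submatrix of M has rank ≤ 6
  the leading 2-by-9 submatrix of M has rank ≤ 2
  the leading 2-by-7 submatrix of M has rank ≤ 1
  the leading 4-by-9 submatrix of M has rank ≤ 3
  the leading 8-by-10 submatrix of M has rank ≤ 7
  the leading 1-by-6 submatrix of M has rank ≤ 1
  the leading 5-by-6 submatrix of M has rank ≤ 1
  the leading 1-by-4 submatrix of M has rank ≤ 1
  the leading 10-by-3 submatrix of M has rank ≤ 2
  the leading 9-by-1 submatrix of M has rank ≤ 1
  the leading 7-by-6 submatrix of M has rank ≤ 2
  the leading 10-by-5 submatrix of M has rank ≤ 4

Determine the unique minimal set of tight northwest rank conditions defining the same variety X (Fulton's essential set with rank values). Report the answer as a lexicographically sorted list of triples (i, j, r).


Computing R[i][j] = min implied NW-rank bound (n=11, 35 conditions):

  0 | 0 | 0 | 0 | 0 | 0 | 0 | 0 | 1 | 1 | 1
  1 | 1 | 1 | 1 | 1 | 1 | 1 | 1 | 2 | 2 | 2
  1 | 1 | 1 | 1 | 1 | 1 | 1 | 1 | 2 | 2 | 3
  1 | 1 | 1 | 1 | 1 | 1 | 1 | 2 | 3 | 3 | 4
  1 | 1 | 1 | 1 | 1 | 1 | 1 | 2 | 3 | 4 | 5
  1 | 2 | 2 | 2 | 2 | 2 | 2 | 3 | 4 | 5 | 6
  1 | 2 | 2 | 2 | 2 | 2 | 3 | 4 | 5 | 6 | 7
  1 | 2 | 2 | 3 | 3 | 3 | 4 | 5 | 6 | 7 | 8
  1 | 2 | 2 | 3 | 4 | 4 | 5 | 6 | 7 | 8 | 9
  1 | 2 | 2 | 3 | 4 | 5 | 6 | 7 | 8 | 9 | 10
  1 | 2 | 3 | 4 | 5 | 6 | 7 | 8 | 9 | 10 | 11

second differences of R give the permutation w = (9, 1, 11, 8, 10, 2, 7, 4, 5, 6, 3).

D(w) has 35 cells with 6 SE-corners; essential set:

[(1, 8, 0), (3, 8, 1), (3, 10, 2), (5, 7, 1), (7, 6, 2), (10, 3, 2)]


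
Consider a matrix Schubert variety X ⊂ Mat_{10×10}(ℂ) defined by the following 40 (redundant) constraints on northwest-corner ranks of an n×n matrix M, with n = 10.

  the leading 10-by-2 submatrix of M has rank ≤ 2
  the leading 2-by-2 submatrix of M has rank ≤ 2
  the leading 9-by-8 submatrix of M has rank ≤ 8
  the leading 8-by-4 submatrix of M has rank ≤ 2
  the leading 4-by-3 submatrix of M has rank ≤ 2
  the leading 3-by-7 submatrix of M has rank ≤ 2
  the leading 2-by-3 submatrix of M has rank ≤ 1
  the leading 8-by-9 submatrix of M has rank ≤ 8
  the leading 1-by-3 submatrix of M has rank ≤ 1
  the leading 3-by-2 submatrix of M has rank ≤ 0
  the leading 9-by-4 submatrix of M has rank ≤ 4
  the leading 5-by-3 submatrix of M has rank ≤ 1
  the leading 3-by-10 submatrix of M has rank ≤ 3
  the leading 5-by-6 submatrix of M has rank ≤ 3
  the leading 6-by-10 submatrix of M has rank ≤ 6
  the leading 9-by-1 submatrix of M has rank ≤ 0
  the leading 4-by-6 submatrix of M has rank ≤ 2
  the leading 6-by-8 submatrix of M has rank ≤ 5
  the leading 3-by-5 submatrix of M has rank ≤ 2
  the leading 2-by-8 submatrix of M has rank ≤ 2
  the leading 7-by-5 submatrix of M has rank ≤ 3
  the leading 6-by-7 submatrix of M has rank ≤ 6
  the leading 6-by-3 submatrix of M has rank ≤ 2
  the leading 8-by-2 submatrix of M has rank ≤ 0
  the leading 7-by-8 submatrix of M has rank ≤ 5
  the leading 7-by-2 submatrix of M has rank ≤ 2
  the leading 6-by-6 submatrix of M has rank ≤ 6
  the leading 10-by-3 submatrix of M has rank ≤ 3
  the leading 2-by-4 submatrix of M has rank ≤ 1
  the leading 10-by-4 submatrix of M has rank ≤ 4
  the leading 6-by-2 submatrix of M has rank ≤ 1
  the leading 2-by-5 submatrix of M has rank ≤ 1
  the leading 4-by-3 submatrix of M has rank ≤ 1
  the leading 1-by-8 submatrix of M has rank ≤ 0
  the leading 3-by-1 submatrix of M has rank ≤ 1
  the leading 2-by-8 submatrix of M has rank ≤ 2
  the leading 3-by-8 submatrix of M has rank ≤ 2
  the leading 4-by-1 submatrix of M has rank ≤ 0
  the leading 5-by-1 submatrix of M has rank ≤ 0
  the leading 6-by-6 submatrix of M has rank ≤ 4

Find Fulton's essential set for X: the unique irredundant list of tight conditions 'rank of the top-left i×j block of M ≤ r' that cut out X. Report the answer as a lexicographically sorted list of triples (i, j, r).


Recovering R(i,j) via the rank-extension bound from the 40 conditions:

  row 1: 0 0 0 0 0 0 0 0 1 1
  row 2: 0 0 1 1 1 1 1 1 2 2
  row 3: 0 0 1 2 2 2 2 2 3 3
  row 4: 0 0 1 2 2 2 3 3 4 4
  row 5: 0 0 1 2 3 3 4 4 5 5
  row 6: 0 0 1 2 3 4 5 5 6 6
  row 7: 0 0 1 2 3 4 5 5 6 7
  row 8: 0 0 1 2 3 4 5 6 7 8
  row 9: 0 1 2 3 4 5 6 7 8 9
  row 10: 1 2 3 4 5 6 7 8 9 10

reading off 1-entries of Δ²R: w = (9, 3, 4, 7, 5, 6, 10, 8, 2, 1).

Fulton essential set (5 of the 26 Rothe cells):

[(1, 8, 0), (4, 6, 2), (7, 8, 5), (8, 2, 0), (9, 1, 0)]


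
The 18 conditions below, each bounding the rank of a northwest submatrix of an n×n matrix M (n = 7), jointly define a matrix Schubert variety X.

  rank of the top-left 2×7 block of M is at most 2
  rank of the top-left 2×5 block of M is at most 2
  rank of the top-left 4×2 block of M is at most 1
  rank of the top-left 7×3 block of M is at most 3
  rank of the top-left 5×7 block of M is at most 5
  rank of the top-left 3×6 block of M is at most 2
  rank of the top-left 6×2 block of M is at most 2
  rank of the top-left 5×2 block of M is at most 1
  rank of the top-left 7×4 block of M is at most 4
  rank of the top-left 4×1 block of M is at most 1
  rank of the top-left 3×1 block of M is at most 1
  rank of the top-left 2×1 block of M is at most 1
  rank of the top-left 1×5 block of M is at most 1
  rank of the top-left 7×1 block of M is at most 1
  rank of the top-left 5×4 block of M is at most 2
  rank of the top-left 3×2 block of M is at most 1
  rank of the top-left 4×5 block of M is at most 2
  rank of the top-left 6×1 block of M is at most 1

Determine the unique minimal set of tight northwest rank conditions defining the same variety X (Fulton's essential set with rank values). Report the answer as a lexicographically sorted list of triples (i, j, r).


Recovering R(i,j) via the rank-extension bound from the 18 conditions:

  1, 1, 1, 1, 1, 1, 1
  1, 1, 2, 2, 2, 2, 2
  1, 1, 2, 2, 2, 2, 3
  1, 1, 2, 2, 2, 3, 4
  1, 1, 2, 2, 3, 4, 5
  1, 2, 3, 3, 4, 5, 6
  1, 2, 3, 4, 5, 6, 7

giving w = (1, 3, 7, 6, 5, 2, 4) via Δ²R.

ℓ(w)=10; the 4 essential cells (i,j,r):

[(3, 6, 2), (4, 5, 2), (5, 2, 1), (5, 4, 2)]


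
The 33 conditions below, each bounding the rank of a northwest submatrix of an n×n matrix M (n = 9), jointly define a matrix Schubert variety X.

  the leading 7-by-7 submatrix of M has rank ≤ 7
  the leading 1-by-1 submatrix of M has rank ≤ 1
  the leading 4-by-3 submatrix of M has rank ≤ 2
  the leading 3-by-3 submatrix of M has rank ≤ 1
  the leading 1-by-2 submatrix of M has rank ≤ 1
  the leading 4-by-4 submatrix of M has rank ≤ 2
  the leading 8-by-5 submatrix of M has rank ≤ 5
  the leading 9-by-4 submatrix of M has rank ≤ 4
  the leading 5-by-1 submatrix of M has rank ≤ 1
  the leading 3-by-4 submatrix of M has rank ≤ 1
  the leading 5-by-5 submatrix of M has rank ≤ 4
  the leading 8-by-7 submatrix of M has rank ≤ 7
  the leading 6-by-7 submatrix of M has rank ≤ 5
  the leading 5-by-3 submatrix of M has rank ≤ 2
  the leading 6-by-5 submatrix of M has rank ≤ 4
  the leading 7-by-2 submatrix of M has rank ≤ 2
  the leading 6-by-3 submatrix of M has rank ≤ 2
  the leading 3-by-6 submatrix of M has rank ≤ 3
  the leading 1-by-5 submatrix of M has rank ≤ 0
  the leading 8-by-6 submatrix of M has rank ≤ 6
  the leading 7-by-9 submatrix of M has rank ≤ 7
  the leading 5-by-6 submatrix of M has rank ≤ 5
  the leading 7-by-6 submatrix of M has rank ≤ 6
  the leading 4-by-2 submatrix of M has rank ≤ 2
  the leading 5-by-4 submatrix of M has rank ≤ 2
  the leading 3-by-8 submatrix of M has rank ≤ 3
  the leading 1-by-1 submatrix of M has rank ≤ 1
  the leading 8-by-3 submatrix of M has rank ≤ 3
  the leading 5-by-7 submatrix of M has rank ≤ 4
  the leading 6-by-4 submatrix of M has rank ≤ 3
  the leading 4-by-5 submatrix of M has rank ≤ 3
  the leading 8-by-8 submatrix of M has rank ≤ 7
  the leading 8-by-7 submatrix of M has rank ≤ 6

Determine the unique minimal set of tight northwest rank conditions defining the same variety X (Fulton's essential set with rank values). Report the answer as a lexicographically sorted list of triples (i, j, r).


Computing R[i][j] = min implied NW-rank bound (n=9, 33 conditions):

  i=1: 0 0 0 0 0 1 1 1 1
  i=2: 1 1 1 1 1 2 2 2 2
  i=3: 1 1 1 1 2 3 3 3 3
  i=4: 1 2 2 2 3 4 4 4 4
  i=5: 1 2 2 2 3 4 4 5 5
  i=6: 1 2 2 3 4 5 5 6 6
  i=7: 1 2 3 4 5 6 6 7 7
  i=8: 1 2 3 4 5 6 6 7 8
  i=9: 1 2 3 4 5 6 7 8 9

the unique w with this rank table is (6, 1, 5, 2, 8, 4, 3, 9, 7).

Fulton essential set (6 of the 13 Rothe cells):

[(1, 5, 0), (3, 4, 1), (5, 4, 2), (5, 7, 4), (6, 3, 2), (8, 7, 6)]
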